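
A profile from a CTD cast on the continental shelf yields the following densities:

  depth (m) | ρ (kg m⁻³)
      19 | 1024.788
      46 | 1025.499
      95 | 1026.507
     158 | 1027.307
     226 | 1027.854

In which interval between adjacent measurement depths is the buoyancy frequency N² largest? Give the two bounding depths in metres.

Compute the density gradient over each adjacent pair:
  19–46 m: Δρ/Δz = 0.711/27 = 0.026 kg m⁻⁴
  46–95 m: Δρ/Δz = 1.008/49 = 0.021 kg m⁻⁴
  95–158 m: Δρ/Δz = 0.800/63 = 0.013 kg m⁻⁴
  158–226 m: Δρ/Δz = 0.547/68 = 8.0 × 10⁻³ kg m⁻⁴
The largest gradient is in the 19–46 m interval — the pycnocline.

19–46 m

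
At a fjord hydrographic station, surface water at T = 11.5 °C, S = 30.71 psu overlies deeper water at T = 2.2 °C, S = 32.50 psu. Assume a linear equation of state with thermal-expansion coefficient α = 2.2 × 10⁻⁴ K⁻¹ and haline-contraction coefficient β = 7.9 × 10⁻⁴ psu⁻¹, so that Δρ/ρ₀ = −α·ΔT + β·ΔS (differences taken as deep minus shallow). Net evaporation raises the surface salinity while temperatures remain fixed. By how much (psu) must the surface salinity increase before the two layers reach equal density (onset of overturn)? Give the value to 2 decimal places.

Neutral buoyancy requires −α(T_deep − T_surf) + β(S_deep − S_surf′) = 0.
S_surf′ = S_deep − (α/β)·ΔT = 32.50 − (2.2 × 10⁻⁴/7.9 × 10⁻⁴)·(-9.3) = 35.0899 psu.
Increase required: 35.0899 − 30.71 = 4.3799 psu.

4.38 psu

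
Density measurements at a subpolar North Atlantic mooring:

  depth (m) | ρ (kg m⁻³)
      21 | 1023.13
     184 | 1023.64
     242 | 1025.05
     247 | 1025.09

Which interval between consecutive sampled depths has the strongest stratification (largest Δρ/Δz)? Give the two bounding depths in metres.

184–242 m

Compute the density gradient over each adjacent pair:
  21–184 m: Δρ/Δz = 0.51/163 = 3.1 × 10⁻³ kg m⁻⁴
  184–242 m: Δρ/Δz = 1.41/58 = 0.024 kg m⁻⁴
  242–247 m: Δρ/Δz = 0.04/5 = 8.0 × 10⁻³ kg m⁻⁴
The largest gradient is in the 184–242 m interval — the pycnocline.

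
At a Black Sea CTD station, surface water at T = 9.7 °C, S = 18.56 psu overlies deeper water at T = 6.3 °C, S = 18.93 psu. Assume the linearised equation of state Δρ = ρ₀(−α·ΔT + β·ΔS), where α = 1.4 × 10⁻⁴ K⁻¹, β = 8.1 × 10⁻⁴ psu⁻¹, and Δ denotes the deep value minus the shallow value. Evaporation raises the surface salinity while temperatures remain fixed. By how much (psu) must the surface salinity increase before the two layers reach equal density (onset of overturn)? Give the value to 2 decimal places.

Neutral buoyancy requires −α(T_deep − T_surf) + β(S_deep − S_surf′) = 0.
S_surf′ = S_deep − (α/β)·ΔT = 18.93 − (1.4 × 10⁻⁴/8.1 × 10⁻⁴)·(-3.4) = 19.5177 psu.
Increase required: 19.5177 − 18.56 = 0.9577 psu.

0.96 psu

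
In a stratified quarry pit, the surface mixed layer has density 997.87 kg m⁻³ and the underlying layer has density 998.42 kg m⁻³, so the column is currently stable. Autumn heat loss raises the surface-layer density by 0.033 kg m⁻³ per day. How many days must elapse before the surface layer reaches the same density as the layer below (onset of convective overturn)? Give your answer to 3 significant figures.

16.7 days

Density deficit of the surface layer: 998.42 − 997.87 = 0.55 kg m⁻³.
Required change = 0.55 / 0.033 = 16.7 days.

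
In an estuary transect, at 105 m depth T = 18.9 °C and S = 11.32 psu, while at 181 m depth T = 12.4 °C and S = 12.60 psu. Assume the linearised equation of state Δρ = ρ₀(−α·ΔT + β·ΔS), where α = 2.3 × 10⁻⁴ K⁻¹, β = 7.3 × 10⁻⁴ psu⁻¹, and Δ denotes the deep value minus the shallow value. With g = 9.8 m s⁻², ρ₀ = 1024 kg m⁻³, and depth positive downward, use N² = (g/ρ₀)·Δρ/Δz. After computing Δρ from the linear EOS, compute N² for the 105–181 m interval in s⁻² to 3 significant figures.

ΔT = -6.5 K, ΔS = +1.28 psu (deep − shallow).
Δρ/ρ₀ = −αΔT + βΔS = 1.495 × 10⁻³ + 9.344 × 10⁻⁴ = 2.4294 × 10⁻³, so Δρ ≈ 2.488 kg m⁻³.
N² = (g/ρ₀)·Δρ/Δz = g·(Δρ/ρ₀)/Δz = 9.8 × 2.4294 × 10⁻³ / 76 = 3.1326 × 10⁻⁴ s⁻² ≈ 3.13 × 10⁻⁴ s⁻².

3.13 × 10⁻⁴ s⁻²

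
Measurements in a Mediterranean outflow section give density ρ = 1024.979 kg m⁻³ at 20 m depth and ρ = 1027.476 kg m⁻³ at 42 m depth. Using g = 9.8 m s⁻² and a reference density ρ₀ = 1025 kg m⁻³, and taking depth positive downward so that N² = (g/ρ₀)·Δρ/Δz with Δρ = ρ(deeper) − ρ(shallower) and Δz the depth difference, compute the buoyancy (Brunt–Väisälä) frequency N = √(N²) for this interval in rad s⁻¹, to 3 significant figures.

Δρ = 1027.476 − 1024.979 = 2.497 kg m⁻³ over Δz = 42 − 20 = 22 m.
N² = (9.8/1025) × (2.497/22) = 1.0852 × 10⁻³ s⁻².
N = √(1.0852 × 10⁻³) = 0.032942 rad s⁻¹ ≈ 0.0329 rad s⁻¹.

0.0329 rad s⁻¹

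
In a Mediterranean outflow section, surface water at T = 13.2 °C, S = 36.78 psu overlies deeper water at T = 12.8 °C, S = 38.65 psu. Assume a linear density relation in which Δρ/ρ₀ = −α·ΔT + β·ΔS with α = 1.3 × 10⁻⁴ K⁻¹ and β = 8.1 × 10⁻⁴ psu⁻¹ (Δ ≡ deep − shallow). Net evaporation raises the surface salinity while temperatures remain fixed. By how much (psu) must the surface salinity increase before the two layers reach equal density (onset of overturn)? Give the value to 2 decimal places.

1.93 psu

Neutral buoyancy requires −α(T_deep − T_surf) + β(S_deep − S_surf′) = 0.
S_surf′ = S_deep − (α/β)·ΔT = 38.65 − (1.3 × 10⁻⁴/8.1 × 10⁻⁴)·(-0.4) = 38.7142 psu.
Increase required: 38.7142 − 36.78 = 1.9342 psu.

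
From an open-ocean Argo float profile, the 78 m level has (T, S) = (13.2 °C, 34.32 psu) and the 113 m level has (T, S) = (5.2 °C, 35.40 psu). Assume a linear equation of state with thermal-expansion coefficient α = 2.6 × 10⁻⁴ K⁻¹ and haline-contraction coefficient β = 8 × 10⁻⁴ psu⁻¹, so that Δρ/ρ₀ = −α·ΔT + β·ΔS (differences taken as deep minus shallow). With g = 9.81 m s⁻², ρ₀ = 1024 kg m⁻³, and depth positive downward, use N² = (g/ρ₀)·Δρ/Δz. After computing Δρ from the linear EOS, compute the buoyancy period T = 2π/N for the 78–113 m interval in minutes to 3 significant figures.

ΔT = -8.0 K, ΔS = +1.08 psu (deep − shallow).
Δρ/ρ₀ = −αΔT + βΔS = 2.08 × 10⁻³ + 8.64 × 10⁻⁴ = 2.944 × 10⁻³, so Δρ ≈ 3.015 kg m⁻³.
N² = (g/ρ₀)·Δρ/Δz = g·(Δρ/ρ₀)/Δz = 9.81 × 2.944 × 10⁻³ / 35 = 8.2516 × 10⁻⁴ s⁻².
N = √(8.2516 × 10⁻⁴) = 0.028726 rad s⁻¹ → T = 2π/N = 218.73 s = 3.6455 min ≈ 3.65 min.

3.65 min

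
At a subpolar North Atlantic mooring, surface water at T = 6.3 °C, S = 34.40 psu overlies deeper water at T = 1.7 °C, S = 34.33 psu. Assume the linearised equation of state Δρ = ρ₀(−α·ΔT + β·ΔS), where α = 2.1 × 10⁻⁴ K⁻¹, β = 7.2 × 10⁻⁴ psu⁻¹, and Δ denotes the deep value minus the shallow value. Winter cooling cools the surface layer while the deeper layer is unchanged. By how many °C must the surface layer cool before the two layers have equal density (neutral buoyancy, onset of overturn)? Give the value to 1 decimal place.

4.4 °C

Neutral buoyancy requires Δρ = 0, i.e. −α(T_deep − T_surf′) + β(S_deep − S_surf) = 0.
T_surf′ = T_deep − (β/α)·ΔS = 1.7 − (7.2 × 10⁻⁴/2.1 × 10⁻⁴)·(-0.07) = 1.940 °C.
Cooling required: 6.3 − (1.940) = 4.360 °C.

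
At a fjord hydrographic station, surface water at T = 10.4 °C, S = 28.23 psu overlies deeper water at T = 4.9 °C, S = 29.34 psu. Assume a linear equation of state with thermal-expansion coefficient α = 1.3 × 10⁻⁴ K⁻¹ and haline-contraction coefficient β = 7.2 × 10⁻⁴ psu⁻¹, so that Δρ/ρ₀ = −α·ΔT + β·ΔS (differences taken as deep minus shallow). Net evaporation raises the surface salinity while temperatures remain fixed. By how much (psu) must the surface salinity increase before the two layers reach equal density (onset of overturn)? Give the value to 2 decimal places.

2.10 psu

Neutral buoyancy requires −α(T_deep − T_surf) + β(S_deep − S_surf′) = 0.
S_surf′ = S_deep − (α/β)·ΔT = 29.34 − (1.3 × 10⁻⁴/7.2 × 10⁻⁴)·(-5.5) = 30.3331 psu.
Increase required: 30.3331 − 28.23 = 2.1031 psu.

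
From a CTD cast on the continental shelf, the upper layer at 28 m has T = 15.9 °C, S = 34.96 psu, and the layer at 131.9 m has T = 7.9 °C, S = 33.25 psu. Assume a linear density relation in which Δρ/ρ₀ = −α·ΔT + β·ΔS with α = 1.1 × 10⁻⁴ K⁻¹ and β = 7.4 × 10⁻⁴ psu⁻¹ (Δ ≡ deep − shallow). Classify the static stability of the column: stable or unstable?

unstable

ΔT = 7.9 − 15.9 = -8.0 K and ΔS = 33.25 − 34.96 = -1.71 psu (deep − shallow).
−αΔT = 8.80 × 10⁻⁴; βΔS = -1.2654 × 10⁻³; sum Δρ/ρ₀ = -3.854 × 10⁻⁴.
Δρ/ρ₀ < 0, so Δρ < 0: deeper water is lighter → statically unstable; the column would overturn.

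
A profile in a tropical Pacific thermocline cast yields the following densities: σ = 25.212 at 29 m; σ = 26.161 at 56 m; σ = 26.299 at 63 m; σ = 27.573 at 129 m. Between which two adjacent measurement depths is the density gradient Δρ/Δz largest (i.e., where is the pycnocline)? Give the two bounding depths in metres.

29–56 m

Compute the density gradient over each adjacent pair:
  29–56 m: Δρ/Δz = 0.949/27 = 0.035 kg m⁻⁴
  56–63 m: Δρ/Δz = 0.138/7 = 0.020 kg m⁻⁴
  63–129 m: Δρ/Δz = 1.274/66 = 0.019 kg m⁻⁴
The largest gradient is in the 29–56 m interval — the pycnocline.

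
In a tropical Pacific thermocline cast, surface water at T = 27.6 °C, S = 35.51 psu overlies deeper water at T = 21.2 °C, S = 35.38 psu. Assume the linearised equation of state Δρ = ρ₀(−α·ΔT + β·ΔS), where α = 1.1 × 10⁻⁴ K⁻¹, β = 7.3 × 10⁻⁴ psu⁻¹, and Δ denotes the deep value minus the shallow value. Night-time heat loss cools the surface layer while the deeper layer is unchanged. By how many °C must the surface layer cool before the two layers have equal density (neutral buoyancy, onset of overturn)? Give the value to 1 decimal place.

Neutral buoyancy requires Δρ = 0, i.e. −α(T_deep − T_surf′) + β(S_deep − S_surf) = 0.
T_surf′ = T_deep − (β/α)·ΔS = 21.2 − (7.3 × 10⁻⁴/1.1 × 10⁻⁴)·(-0.13) = 22.063 °C.
Cooling required: 27.6 − (22.063) = 5.537 °C.

5.5 °C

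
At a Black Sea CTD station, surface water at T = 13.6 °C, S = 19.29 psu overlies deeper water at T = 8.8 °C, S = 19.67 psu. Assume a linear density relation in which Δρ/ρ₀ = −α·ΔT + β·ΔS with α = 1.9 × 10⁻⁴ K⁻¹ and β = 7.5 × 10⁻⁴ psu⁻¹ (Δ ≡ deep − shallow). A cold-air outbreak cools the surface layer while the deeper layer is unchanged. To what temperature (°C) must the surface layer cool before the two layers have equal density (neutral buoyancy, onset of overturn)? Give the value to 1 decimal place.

7.3 °C

Neutral buoyancy requires Δρ = 0, i.e. −α(T_deep − T_surf′) + β(S_deep − S_surf) = 0.
T_surf′ = T_deep − (β/α)·ΔS = 8.8 − (7.5 × 10⁻⁴/1.9 × 10⁻⁴)·(+0.38) = 7.300 °C.
Cooling required: 13.6 − (7.300) = 6.300 °C.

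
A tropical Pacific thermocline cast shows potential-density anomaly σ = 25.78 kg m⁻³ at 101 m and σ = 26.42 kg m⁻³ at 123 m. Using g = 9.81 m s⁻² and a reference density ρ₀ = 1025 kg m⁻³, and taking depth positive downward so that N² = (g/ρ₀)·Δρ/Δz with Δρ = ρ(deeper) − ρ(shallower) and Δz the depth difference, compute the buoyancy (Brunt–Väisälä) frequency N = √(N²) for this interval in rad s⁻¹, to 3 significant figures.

0.0167 rad s⁻¹

Δρ = 1026.42 − 1025.78 = 0.64 kg m⁻³ over Δz = 123 − 101 = 22 m.
N² = (9.81/1025) × (0.64/22) = 2.7842 × 10⁻⁴ s⁻².
N = √(2.7842 × 10⁻⁴) = 0.016686 rad s⁻¹ ≈ 0.0167 rad s⁻¹.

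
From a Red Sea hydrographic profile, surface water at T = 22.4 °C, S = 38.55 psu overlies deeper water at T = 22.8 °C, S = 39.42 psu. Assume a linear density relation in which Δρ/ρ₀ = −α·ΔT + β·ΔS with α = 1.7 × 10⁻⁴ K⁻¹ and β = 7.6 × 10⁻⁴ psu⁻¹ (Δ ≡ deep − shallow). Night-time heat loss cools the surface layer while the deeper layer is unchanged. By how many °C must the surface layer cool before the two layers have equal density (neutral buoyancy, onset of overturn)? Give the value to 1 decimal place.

Neutral buoyancy requires Δρ = 0, i.e. −α(T_deep − T_surf′) + β(S_deep − S_surf) = 0.
T_surf′ = T_deep − (β/α)·ΔS = 22.8 − (7.6 × 10⁻⁴/1.7 × 10⁻⁴)·(+0.87) = 18.911 °C.
Cooling required: 22.4 − (18.911) = 3.489 °C.

3.5 °C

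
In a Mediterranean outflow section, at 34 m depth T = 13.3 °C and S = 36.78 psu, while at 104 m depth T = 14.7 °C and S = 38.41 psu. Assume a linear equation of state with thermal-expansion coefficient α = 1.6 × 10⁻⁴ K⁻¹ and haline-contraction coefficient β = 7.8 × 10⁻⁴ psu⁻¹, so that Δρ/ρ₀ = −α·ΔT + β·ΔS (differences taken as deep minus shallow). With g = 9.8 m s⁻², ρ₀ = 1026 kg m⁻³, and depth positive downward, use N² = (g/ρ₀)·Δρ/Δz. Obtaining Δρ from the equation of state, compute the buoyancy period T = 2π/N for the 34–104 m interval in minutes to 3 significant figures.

ΔT = +1.4 K, ΔS = +1.63 psu (deep − shallow).
Δρ/ρ₀ = −αΔT + βΔS = -2.24 × 10⁻⁴ + 1.2714 × 10⁻³ = 1.0474 × 10⁻³, so Δρ ≈ 1.075 kg m⁻³.
N² = (g/ρ₀)·Δρ/Δz = g·(Δρ/ρ₀)/Δz = 9.8 × 1.0474 × 10⁻³ / 70 = 1.4664 × 10⁻⁴ s⁻².
N = √(1.4664 × 10⁻⁴) = 0.012110 rad s⁻¹ → T = 2π/N = 518.84 s = 8.6473 min ≈ 8.65 min.

8.65 min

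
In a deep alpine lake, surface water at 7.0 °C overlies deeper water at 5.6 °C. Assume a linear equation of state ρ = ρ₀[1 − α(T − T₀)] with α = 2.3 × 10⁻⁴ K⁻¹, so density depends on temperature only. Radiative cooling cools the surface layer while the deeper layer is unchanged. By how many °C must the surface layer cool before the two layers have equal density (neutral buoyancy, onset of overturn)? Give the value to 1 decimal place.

With temperature the only control, equal density requires T_surf′ = T_deep.
T_surf′ = 5.6 °C.
Cooling required: 7.0 − 5.6 = 1.4 °C.

1.4 °C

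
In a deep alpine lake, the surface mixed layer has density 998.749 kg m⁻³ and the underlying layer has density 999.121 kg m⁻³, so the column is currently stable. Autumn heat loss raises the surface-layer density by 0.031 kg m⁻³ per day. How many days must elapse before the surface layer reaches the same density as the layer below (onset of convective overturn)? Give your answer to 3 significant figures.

12.0 days

Density deficit of the surface layer: 999.121 − 998.749 = 0.372 kg m⁻³.
Required change = 0.372 / 0.031 = 12.0 days.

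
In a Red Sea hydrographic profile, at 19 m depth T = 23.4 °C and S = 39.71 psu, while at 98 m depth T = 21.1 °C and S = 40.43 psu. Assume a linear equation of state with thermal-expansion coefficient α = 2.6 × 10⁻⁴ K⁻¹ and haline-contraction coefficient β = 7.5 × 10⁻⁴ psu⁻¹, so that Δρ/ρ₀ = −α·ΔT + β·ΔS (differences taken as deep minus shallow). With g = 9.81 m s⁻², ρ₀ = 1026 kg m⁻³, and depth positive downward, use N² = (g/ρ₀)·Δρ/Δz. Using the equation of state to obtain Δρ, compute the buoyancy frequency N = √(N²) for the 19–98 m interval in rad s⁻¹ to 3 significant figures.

ΔT = -2.3 K, ΔS = +0.72 psu (deep − shallow).
Δρ/ρ₀ = −αΔT + βΔS = 5.98 × 10⁻⁴ + 5.40 × 10⁻⁴ = 1.138 × 10⁻³, so Δρ ≈ 1.168 kg m⁻³.
N² = (g/ρ₀)·Δρ/Δz = g·(Δρ/ρ₀)/Δz = 9.81 × 1.138 × 10⁻³ / 79 = 1.4131 × 10⁻⁴ s⁻².
N = √(1.4131 × 10⁻⁴) = 0.011887 rad s⁻¹ ≈ 0.0119 rad s⁻¹.

0.0119 rad s⁻¹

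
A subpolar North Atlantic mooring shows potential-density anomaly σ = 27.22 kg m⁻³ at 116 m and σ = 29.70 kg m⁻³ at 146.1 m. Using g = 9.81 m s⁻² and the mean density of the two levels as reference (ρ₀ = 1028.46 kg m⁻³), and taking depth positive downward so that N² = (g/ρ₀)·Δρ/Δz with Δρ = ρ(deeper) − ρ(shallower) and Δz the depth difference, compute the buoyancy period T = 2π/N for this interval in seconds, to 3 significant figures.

Δρ = 1029.70 − 1027.22 = 2.48 kg m⁻³ over Δz = 146.1 − 116 = 30.1 m.
N² = (9.81/1028.46) × (2.48/30.1) = 7.8590 × 10⁻⁴ s⁻².
N = √(7.8590 × 10⁻⁴) = 0.028034 rad s⁻¹, so T = 2π/N = 224.13 s ≈ 224 s.

224 s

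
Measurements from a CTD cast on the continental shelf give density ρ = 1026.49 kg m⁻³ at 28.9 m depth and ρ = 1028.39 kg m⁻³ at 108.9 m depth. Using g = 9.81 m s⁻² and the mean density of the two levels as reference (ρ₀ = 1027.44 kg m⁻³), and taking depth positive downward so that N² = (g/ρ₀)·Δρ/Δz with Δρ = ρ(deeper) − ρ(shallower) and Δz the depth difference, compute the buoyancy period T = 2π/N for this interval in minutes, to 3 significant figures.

Δρ = 1028.39 − 1026.49 = 1.90 kg m⁻³ over Δz = 108.9 − 28.9 = 80 m.
N² = (9.81/1027.44) × (1.90/80) = 2.2677 × 10⁻⁴ s⁻².
N = √(2.2677 × 10⁻⁴) = 0.015059 rad s⁻¹, so T = 2π/N = 417.24 s = 6.9540 min ≈ 6.95 min.

6.95 min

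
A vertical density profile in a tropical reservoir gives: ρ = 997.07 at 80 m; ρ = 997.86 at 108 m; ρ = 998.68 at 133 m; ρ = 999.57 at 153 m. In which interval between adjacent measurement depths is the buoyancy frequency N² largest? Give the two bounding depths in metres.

Compute the density gradient over each adjacent pair:
  80–108 m: Δρ/Δz = 0.79/28 = 0.028 kg m⁻⁴
  108–133 m: Δρ/Δz = 0.82/25 = 0.033 kg m⁻⁴
  133–153 m: Δρ/Δz = 0.89/20 = 0.044 kg m⁻⁴
The largest gradient is in the 133–153 m interval — the pycnocline.

133–153 m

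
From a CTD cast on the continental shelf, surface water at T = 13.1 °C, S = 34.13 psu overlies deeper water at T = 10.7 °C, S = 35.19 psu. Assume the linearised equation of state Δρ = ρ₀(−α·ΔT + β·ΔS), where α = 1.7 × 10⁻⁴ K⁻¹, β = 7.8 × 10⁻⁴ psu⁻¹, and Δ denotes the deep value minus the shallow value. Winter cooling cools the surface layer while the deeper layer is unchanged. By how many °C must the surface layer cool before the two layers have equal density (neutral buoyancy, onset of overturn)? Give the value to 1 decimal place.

Neutral buoyancy requires Δρ = 0, i.e. −α(T_deep − T_surf′) + β(S_deep − S_surf) = 0.
T_surf′ = T_deep − (β/α)·ΔS = 10.7 − (7.8 × 10⁻⁴/1.7 × 10⁻⁴)·(+1.06) = 5.836 °C.
Cooling required: 13.1 − (5.836) = 7.264 °C.

7.3 °C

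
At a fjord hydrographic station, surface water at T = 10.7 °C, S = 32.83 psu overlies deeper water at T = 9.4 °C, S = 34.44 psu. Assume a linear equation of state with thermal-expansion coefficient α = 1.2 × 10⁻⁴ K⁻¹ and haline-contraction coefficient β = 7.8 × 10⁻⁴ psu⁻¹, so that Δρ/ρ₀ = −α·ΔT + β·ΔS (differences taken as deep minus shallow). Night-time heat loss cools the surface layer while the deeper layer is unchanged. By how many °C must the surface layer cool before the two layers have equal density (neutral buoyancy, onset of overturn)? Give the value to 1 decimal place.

Neutral buoyancy requires Δρ = 0, i.e. −α(T_deep − T_surf′) + β(S_deep − S_surf) = 0.
T_surf′ = T_deep − (β/α)·ΔS = 9.4 − (7.8 × 10⁻⁴/1.2 × 10⁻⁴)·(+1.61) = -1.065 °C.
Cooling required: 10.7 − (-1.065) = 11.765 °C.

11.8 °C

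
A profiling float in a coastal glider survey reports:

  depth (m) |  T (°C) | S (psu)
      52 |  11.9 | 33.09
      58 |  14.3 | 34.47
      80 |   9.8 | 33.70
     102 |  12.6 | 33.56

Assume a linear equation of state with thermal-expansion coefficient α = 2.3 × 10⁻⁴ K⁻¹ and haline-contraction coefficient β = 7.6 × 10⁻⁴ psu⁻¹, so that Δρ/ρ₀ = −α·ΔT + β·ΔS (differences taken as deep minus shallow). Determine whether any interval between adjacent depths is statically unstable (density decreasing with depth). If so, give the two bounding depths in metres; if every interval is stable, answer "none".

Evaluate Δρ/ρ₀ = −αΔT + βΔS across each adjacent pair:
  52–58 m: −αΔT+βΔS = −(2.3 × 10⁻⁴)(+2.4)+(7.6 × 10⁻⁴)(+1.38) = 5.0 × 10⁻⁴ → stable
  58–80 m: −αΔT+βΔS = −(2.3 × 10⁻⁴)(-4.5)+(7.6 × 10⁻⁴)(-0.77) = 4.5 × 10⁻⁴ → stable
  80–102 m: −αΔT+βΔS = −(2.3 × 10⁻⁴)(+2.8)+(7.6 × 10⁻⁴)(-0.14) = -7.5 × 10⁻⁴ → UNSTABLE
The 80–102 m interval has Δρ < 0: lighter water underlies denser water.

80–102 m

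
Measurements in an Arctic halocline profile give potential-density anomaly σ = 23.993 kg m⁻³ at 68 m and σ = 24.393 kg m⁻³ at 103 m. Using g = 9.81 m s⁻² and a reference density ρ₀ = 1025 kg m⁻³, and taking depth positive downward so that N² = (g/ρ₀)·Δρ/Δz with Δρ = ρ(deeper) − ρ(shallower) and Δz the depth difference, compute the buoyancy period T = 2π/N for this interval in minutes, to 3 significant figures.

10.0 min

Δρ = 1024.393 − 1023.993 = 0.400 kg m⁻³ over Δz = 103 − 68 = 35 m.
N² = (9.81/1025) × (0.400/35) = 1.0938 × 10⁻⁴ s⁻².
N = √(1.0938 × 10⁻⁴) = 0.010458 rad s⁻¹, so T = 2π/N = 600.80 s = 10.013 min ≈ 10.0 min.
N² > 0, so the interval is statically stable.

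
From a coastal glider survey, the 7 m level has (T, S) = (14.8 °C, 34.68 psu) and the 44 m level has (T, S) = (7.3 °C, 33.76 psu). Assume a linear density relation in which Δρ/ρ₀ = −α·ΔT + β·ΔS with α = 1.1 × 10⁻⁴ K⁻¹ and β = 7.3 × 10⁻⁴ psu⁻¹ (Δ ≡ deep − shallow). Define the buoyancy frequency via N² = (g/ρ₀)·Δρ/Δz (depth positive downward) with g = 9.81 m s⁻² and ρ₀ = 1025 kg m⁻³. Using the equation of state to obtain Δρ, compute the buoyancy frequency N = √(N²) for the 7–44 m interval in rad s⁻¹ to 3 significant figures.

ΔT = -7.5 K, ΔS = -0.92 psu (deep − shallow).
Δρ/ρ₀ = −αΔT + βΔS = 8.25 × 10⁻⁴ − 6.716 × 10⁻⁴ = 1.534 × 10⁻⁴, so Δρ ≈ 0.1572 kg m⁻³.
N² = (g/ρ₀)·Δρ/Δz = g·(Δρ/ρ₀)/Δz = 9.81 × 1.534 × 10⁻⁴ / 37 = 4.0672 × 10⁻⁵ s⁻².
N = √(4.0672 × 10⁻⁵) = 6.3775 × 10⁻³ rad s⁻¹ ≈ 6.38 × 10⁻³ rad s⁻¹.

6.38 × 10⁻³ rad s⁻¹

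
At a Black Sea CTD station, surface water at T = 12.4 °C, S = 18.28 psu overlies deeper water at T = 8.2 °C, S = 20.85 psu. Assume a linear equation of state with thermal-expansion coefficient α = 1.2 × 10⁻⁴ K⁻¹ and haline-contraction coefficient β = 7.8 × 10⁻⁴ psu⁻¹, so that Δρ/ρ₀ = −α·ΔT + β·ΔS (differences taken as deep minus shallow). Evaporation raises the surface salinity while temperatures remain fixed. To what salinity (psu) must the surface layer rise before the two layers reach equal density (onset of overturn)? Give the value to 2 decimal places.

21.50 psu

Neutral buoyancy requires −α(T_deep − T_surf) + β(S_deep − S_surf′) = 0.
S_surf′ = S_deep − (α/β)·ΔT = 20.85 − (1.2 × 10⁻⁴/7.8 × 10⁻⁴)·(-4.2) = 21.4962 psu.
Increase required: 21.4962 − 18.28 = 3.2162 psu.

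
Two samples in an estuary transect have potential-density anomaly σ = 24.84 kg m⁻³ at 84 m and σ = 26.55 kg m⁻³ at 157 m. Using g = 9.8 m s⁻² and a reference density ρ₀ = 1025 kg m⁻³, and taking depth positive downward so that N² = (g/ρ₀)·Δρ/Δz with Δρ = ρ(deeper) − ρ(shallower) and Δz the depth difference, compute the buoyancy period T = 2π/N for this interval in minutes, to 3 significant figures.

Δρ = 1026.55 − 1024.84 = 1.71 kg m⁻³ over Δz = 157 − 84 = 73 m.
N² = (9.8/1025) × (1.71/73) = 2.2396 × 10⁻⁴ s⁻².
N = √(2.2396 × 10⁻⁴) = 0.014965 rad s⁻¹, so T = 2π/N = 419.86 s = 6.9977 min ≈ 7.00 min.

7.00 min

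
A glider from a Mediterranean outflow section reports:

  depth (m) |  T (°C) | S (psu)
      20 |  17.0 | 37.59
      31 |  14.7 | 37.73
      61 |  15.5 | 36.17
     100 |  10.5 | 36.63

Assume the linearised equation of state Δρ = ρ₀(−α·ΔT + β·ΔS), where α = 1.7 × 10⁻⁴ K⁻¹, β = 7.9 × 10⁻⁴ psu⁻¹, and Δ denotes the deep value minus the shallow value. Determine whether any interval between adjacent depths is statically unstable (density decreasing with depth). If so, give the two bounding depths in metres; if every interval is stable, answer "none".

31–61 m

Evaluate Δρ/ρ₀ = −αΔT + βΔS across each adjacent pair:
  20–31 m: −αΔT+βΔS = −(1.7 × 10⁻⁴)(-2.3)+(7.9 × 10⁻⁴)(+0.14) = 5.0 × 10⁻⁴ → stable
  31–61 m: −αΔT+βΔS = −(1.7 × 10⁻⁴)(+0.8)+(7.9 × 10⁻⁴)(-1.56) = -1.4 × 10⁻³ → UNSTABLE
  61–100 m: −αΔT+βΔS = −(1.7 × 10⁻⁴)(-5.0)+(7.9 × 10⁻⁴)(+0.46) = 1.2 × 10⁻³ → stable
The 31–61 m interval has Δρ < 0: lighter water underlies denser water.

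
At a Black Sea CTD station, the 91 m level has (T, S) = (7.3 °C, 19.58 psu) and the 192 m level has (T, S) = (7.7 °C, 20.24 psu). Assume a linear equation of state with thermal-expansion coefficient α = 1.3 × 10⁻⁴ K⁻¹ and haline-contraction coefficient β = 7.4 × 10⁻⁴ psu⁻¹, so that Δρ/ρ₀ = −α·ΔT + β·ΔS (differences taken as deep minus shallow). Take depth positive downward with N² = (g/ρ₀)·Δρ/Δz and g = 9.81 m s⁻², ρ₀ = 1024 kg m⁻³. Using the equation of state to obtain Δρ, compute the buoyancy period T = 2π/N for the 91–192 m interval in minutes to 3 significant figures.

16.1 min

ΔT = +0.4 K, ΔS = +0.66 psu (deep − shallow).
Δρ/ρ₀ = −αΔT + βΔS = -5.20 × 10⁻⁵ + 4.884 × 10⁻⁴ = 4.364 × 10⁻⁴, so Δρ ≈ 0.4469 kg m⁻³.
N² = (g/ρ₀)·Δρ/Δz = g·(Δρ/ρ₀)/Δz = 9.81 × 4.364 × 10⁻⁴ / 101 = 4.2387 × 10⁻⁵ s⁻².
N = √(4.2387 × 10⁻⁵) = 6.5105 × 10⁻³ rad s⁻¹ → T = 2π/N = 965.08 s = 16.085 min ≈ 16.1 min.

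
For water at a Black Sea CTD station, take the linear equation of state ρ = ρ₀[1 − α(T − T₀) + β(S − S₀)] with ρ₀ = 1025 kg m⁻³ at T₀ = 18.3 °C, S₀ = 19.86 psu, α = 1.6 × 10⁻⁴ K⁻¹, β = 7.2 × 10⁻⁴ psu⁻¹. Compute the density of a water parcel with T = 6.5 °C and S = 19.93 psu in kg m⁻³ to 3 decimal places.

1026.987 kg m⁻³

T − T₀ = -11.8 K, S − S₀ = +0.07 psu.
Bracket = 1 − α·(-11.8) + β·(+0.07) = 1 + (1.9384 × 10⁻³) = 1.0019384.
ρ = 1025 × 1.0019384 = 1026.987 kg m⁻³.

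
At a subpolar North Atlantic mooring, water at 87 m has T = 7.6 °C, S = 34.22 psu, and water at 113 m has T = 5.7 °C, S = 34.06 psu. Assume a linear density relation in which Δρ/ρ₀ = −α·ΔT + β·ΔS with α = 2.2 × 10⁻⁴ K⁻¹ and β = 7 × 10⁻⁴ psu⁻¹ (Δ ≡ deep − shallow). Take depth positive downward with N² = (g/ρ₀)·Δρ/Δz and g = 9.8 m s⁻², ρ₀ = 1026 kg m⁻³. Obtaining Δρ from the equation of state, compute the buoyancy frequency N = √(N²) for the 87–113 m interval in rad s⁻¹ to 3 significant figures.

ΔT = -1.9 K, ΔS = -0.16 psu (deep − shallow).
Δρ/ρ₀ = −αΔT + βΔS = 4.18 × 10⁻⁴ − 1.12 × 10⁻⁴ = 3.06 × 10⁻⁴, so Δρ ≈ 0.3140 kg m⁻³.
N² = (g/ρ₀)·Δρ/Δz = g·(Δρ/ρ₀)/Δz = 9.8 × 3.06 × 10⁻⁴ / 26 = 1.1534 × 10⁻⁴ s⁻².
N = √(1.1534 × 10⁻⁴) = 0.010740 rad s⁻¹ ≈ 0.0107 rad s⁻¹.

0.0107 rad s⁻¹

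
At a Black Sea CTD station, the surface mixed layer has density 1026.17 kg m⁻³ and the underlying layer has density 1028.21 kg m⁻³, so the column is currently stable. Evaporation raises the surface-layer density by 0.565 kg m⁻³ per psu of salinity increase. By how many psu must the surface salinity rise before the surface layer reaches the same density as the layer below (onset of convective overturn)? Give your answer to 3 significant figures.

Density deficit of the surface layer: 1028.21 − 1026.17 = 2.04 kg m⁻³.
Required change = 2.04 / 0.565 = 3.61 psu.

3.61 psu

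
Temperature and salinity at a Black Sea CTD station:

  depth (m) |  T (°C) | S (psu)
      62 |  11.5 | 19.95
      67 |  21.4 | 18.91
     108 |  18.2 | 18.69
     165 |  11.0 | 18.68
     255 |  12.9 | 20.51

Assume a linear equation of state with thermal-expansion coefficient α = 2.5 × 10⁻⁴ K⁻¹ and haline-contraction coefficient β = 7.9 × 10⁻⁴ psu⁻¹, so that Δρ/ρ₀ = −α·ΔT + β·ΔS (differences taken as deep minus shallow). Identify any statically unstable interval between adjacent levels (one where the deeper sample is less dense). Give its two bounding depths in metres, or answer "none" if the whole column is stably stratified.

Evaluate Δρ/ρ₀ = −αΔT + βΔS across each adjacent pair:
  62–67 m: −αΔT+βΔS = −(2.5 × 10⁻⁴)(+9.9)+(7.9 × 10⁻⁴)(-1.04) = -3.3 × 10⁻³ → UNSTABLE
  67–108 m: −αΔT+βΔS = −(2.5 × 10⁻⁴)(-3.2)+(7.9 × 10⁻⁴)(-0.22) = 6.3 × 10⁻⁴ → stable
  108–165 m: −αΔT+βΔS = −(2.5 × 10⁻⁴)(-7.2)+(7.9 × 10⁻⁴)(-0.01) = 1.8 × 10⁻³ → stable
  165–255 m: −αΔT+βΔS = −(2.5 × 10⁻⁴)(+1.9)+(7.9 × 10⁻⁴)(+1.83) = 9.7 × 10⁻⁴ → stable
The 62–67 m interval has Δρ < 0: lighter water underlies denser water.

62–67 m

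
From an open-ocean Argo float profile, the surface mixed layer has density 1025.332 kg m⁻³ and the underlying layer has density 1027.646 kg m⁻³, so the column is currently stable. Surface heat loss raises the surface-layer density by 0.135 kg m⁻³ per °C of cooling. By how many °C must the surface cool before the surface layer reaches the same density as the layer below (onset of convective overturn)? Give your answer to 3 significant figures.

17.1 °C

Density deficit of the surface layer: 1027.646 − 1025.332 = 2.314 kg m⁻³.
Required change = 2.314 / 0.135 = 17.1 °C.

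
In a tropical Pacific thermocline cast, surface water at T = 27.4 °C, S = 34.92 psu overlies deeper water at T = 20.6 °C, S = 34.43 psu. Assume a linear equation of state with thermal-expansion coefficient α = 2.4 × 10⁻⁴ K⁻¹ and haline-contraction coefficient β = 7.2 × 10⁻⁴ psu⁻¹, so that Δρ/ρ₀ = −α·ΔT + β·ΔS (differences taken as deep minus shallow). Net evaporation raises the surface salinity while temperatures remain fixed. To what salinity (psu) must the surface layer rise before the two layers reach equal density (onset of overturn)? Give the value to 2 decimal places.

Neutral buoyancy requires −α(T_deep − T_surf) + β(S_deep − S_surf′) = 0.
S_surf′ = S_deep − (α/β)·ΔT = 34.43 − (2.4 × 10⁻⁴/7.2 × 10⁻⁴)·(-6.8) = 36.6967 psu.
Increase required: 36.6967 − 34.92 = 1.7767 psu.

36.70 psu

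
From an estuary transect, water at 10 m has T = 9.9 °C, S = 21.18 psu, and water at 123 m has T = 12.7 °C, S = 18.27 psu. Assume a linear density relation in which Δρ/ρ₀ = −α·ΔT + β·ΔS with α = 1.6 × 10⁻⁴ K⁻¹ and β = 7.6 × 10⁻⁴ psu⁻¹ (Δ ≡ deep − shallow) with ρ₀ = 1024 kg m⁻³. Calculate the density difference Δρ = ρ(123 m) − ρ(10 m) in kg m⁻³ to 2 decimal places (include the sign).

ΔT = +2.8 K, ΔS = -2.91 psu (deep − shallow).
Δρ/ρ₀ = −(1.6 × 10⁻⁴)(+2.8) + (7.6 × 10⁻⁴)(-2.91) = -2.6596 × 10⁻³.
Δρ = 1024 × (-2.6596 × 10⁻³) = -2.72 kg m⁻³.
Negative Δρ: lighter below, statically unstable.

-2.72 kg m⁻³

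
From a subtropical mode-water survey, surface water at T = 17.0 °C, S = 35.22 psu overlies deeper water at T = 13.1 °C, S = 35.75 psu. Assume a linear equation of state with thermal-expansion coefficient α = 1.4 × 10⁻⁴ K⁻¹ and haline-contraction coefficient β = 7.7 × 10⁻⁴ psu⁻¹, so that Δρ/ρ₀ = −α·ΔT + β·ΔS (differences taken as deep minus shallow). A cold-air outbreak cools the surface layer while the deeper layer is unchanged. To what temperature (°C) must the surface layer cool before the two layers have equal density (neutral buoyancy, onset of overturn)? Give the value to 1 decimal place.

Neutral buoyancy requires Δρ = 0, i.e. −α(T_deep − T_surf′) + β(S_deep − S_surf) = 0.
T_surf′ = T_deep − (β/α)·ΔS = 13.1 − (7.7 × 10⁻⁴/1.4 × 10⁻⁴)·(+0.53) = 10.185 °C.
Cooling required: 17.0 − (10.185) = 6.815 °C.

10.2 °C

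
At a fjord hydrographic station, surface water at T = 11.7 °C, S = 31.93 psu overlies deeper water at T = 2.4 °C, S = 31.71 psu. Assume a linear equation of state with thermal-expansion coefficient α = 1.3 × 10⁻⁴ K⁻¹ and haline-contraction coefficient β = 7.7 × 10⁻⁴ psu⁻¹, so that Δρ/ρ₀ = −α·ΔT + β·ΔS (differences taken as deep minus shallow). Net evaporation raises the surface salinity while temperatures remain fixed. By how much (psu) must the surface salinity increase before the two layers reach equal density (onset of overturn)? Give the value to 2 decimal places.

1.35 psu

Neutral buoyancy requires −α(T_deep − T_surf) + β(S_deep − S_surf′) = 0.
S_surf′ = S_deep − (α/β)·ΔT = 31.71 − (1.3 × 10⁻⁴/7.7 × 10⁻⁴)·(-9.3) = 33.2801 psu.
Increase required: 33.2801 − 31.93 = 1.3501 psu.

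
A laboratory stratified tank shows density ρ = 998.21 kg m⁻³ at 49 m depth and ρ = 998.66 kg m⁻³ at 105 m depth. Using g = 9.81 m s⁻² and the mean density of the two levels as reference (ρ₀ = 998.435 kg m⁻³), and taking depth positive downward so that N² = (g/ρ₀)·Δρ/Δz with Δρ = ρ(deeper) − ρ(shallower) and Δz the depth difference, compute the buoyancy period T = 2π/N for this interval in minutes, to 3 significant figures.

11.8 min

Δρ = 998.66 − 998.21 = 0.45 kg m⁻³ over Δz = 105 − 49 = 56 m.
N² = (9.81/998.435) × (0.45/56) = 7.8954 × 10⁻⁵ s⁻².
N = √(7.8954 × 10⁻⁵) = 8.8856 × 10⁻³ rad s⁻¹, so T = 2π/N = 707.12 s = 11.785 min ≈ 11.8 min.
N² > 0, so the interval is statically stable.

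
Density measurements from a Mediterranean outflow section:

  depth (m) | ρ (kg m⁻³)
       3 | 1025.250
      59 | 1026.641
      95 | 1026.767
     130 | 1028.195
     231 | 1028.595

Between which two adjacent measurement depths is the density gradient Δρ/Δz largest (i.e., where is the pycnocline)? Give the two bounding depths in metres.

Compute the density gradient over each adjacent pair:
  3–59 m: Δρ/Δz = 1.391/56 = 0.025 kg m⁻⁴
  59–95 m: Δρ/Δz = 0.126/36 = 3.5 × 10⁻³ kg m⁻⁴
  95–130 m: Δρ/Δz = 1.428/35 = 0.041 kg m⁻⁴
  130–231 m: Δρ/Δz = 0.400/101 = 4.0 × 10⁻³ kg m⁻⁴
The largest gradient is in the 95–130 m interval — the pycnocline.

95–130 m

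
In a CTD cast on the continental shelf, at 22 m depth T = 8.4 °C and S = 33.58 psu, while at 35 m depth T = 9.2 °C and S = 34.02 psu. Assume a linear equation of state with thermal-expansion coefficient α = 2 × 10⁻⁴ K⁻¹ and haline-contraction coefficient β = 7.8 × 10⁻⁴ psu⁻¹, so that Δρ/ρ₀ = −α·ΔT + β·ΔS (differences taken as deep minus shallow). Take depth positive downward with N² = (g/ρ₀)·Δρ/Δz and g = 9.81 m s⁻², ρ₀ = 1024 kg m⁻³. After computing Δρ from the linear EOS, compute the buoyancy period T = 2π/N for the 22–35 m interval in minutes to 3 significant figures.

8.91 min

ΔT = +0.8 K, ΔS = +0.44 psu (deep − shallow).
Δρ/ρ₀ = −αΔT + βΔS = -1.60 × 10⁻⁴ + 3.432 × 10⁻⁴ = 1.832 × 10⁻⁴, so Δρ ≈ 0.1876 kg m⁻³.
N² = (g/ρ₀)·Δρ/Δz = g·(Δρ/ρ₀)/Δz = 9.81 × 1.832 × 10⁻⁴ / 13 = 1.3825 × 10⁻⁴ s⁻².
N = √(1.3825 × 10⁻⁴) = 0.011758 rad s⁻¹ → T = 2π/N = 534.38 s = 8.9063 min ≈ 8.91 min.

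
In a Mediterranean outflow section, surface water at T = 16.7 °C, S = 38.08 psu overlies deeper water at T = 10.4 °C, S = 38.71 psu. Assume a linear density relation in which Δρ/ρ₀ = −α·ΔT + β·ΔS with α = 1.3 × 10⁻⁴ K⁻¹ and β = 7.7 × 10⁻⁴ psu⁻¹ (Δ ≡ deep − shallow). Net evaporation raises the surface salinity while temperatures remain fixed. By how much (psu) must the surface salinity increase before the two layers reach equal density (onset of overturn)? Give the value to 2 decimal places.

1.69 psu

Neutral buoyancy requires −α(T_deep − T_surf) + β(S_deep − S_surf′) = 0.
S_surf′ = S_deep − (α/β)·ΔT = 38.71 − (1.3 × 10⁻⁴/7.7 × 10⁻⁴)·(-6.3) = 39.7736 psu.
Increase required: 39.7736 − 38.08 = 1.6936 psu.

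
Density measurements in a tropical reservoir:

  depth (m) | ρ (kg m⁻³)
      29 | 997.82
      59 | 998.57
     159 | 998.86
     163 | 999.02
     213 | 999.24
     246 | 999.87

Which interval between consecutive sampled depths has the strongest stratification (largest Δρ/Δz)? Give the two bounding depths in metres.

Compute the density gradient over each adjacent pair:
  29–59 m: Δρ/Δz = 0.75/30 = 0.025 kg m⁻⁴
  59–159 m: Δρ/Δz = 0.29/100 = 2.9 × 10⁻³ kg m⁻⁴
  159–163 m: Δρ/Δz = 0.16/4 = 0.040 kg m⁻⁴
  163–213 m: Δρ/Δz = 0.22/50 = 4.4 × 10⁻³ kg m⁻⁴
  213–246 m: Δρ/Δz = 0.63/33 = 0.019 kg m⁻⁴
The largest gradient is in the 159–163 m interval — the pycnocline.

159–163 m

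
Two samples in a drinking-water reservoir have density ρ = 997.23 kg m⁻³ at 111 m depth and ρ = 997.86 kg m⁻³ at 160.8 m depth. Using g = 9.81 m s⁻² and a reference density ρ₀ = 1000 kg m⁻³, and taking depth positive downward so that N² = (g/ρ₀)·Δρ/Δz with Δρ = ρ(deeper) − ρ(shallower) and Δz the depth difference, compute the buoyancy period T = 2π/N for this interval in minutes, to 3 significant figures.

9.40 min

Δρ = 997.86 − 997.23 = 0.63 kg m⁻³ over Δz = 160.8 − 111 = 49.8 m.
N² = (9.81/1000) × (0.63/49.8) = 1.2410 × 10⁻⁴ s⁻².
N = √(1.2410 × 10⁻⁴) = 0.011140 rad s⁻¹, so T = 2π/N = 564.02 s = 9.4003 min ≈ 9.40 min.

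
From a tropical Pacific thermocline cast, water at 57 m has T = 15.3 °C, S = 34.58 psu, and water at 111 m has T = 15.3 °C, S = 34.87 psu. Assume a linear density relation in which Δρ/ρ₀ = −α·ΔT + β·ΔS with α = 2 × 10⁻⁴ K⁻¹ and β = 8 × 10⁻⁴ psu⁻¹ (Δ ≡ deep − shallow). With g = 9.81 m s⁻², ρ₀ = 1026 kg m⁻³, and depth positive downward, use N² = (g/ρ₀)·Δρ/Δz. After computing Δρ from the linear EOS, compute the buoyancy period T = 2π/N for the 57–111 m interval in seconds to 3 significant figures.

ΔT = +0.0 K, ΔS = +0.29 psu (deep − shallow).
Δρ/ρ₀ = −αΔT + βΔS = 0 + 2.32 × 10⁻⁴ = 2.32 × 10⁻⁴, so Δρ ≈ 0.2380 kg m⁻³.
N² = (g/ρ₀)·Δρ/Δz = g·(Δρ/ρ₀)/Δz = 9.81 × 2.32 × 10⁻⁴ / 54 = 4.2147 × 10⁻⁵ s⁻².
N = √(4.2147 × 10⁻⁵) = 6.4921 × 10⁻³ rad s⁻¹ → T = 2π/N = 967.82 s ≈ 968 s.

968 s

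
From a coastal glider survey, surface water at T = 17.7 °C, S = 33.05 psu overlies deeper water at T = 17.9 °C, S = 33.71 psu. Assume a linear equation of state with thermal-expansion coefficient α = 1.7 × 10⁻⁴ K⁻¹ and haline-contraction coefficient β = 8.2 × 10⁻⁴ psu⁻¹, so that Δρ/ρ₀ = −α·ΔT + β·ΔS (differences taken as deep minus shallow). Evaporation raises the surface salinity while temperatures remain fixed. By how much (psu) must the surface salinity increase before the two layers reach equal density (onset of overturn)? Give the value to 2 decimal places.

0.62 psu

Neutral buoyancy requires −α(T_deep − T_surf) + β(S_deep − S_surf′) = 0.
S_surf′ = S_deep − (α/β)·ΔT = 33.71 − (1.7 × 10⁻⁴/8.2 × 10⁻⁴)·(+0.2) = 33.6685 psu.
Increase required: 33.6685 − 33.05 = 0.6185 psu.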